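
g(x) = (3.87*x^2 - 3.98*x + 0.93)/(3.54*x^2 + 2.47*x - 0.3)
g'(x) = (-7.08*x - 2.47)*(3.87*x^2 - 3.98*x + 0.93)/(3.54*x^2 + 2.47*x - 0.3)^2 + (7.74*x - 3.98)/(3.54*x^2 + 2.47*x - 0.3) = (23.6481*x^2 - 8.9064*x - 1.1031)/(12.5316*x^4 + 17.4876*x^3 + 3.9769*x^2 - 1.482*x + 0.09)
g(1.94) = 0.44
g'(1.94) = 0.22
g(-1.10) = 7.89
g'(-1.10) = 23.26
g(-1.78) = 3.11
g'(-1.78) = 2.11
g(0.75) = 0.03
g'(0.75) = 0.44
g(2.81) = 0.59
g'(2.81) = 0.13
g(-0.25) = -3.11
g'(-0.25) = 5.37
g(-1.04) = 9.64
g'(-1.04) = 36.60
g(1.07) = 0.17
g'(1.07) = 0.40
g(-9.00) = 1.33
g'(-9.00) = 0.03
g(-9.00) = 1.33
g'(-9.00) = 0.03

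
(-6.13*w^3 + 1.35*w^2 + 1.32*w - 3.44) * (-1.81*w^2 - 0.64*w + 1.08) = 11.0953*w^5 + 1.4797*w^4 - 9.8736*w^3 + 6.8396*w^2 + 3.6272*w - 3.7152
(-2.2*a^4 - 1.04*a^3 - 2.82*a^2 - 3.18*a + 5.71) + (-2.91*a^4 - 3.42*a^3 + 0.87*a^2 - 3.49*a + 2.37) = -5.11*a^4 - 4.46*a^3 - 1.95*a^2 - 6.67*a + 8.08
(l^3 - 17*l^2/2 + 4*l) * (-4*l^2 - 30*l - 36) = -4*l^5 + 4*l^4 + 203*l^3 + 186*l^2 - 144*l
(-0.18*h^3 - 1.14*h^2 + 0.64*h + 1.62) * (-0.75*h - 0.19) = 0.135*h^4 + 0.8892*h^3 - 0.2634*h^2 - 1.3366*h - 0.3078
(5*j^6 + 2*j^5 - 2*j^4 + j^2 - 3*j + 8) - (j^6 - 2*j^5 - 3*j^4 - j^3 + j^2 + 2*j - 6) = 4*j^6 + 4*j^5 + j^4 + j^3 - 5*j + 14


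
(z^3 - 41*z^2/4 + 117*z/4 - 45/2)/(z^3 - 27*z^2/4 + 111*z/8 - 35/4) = 2*(z^2 - 9*z + 18)/(2*z^2 - 11*z + 14)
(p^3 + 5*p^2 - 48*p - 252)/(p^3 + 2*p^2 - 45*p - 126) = (p + 6)/(p + 3)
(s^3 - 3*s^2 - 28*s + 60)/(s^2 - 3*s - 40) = (s^2 - 8*s + 12)/(s - 8)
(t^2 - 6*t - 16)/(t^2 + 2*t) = (t - 8)/t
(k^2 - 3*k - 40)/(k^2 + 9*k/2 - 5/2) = 2*(k - 8)/(2*k - 1)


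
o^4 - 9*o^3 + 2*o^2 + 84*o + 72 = (o - 6)^2*(o + 1)*(o + 2)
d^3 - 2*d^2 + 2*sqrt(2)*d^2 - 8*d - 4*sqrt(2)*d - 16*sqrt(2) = (d - 4)*(d + 2)*(d + 2*sqrt(2))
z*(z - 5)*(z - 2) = z^3 - 7*z^2 + 10*z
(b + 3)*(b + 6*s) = b^2 + 6*b*s + 3*b + 18*s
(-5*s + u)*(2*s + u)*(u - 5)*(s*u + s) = -10*s^3*u^2 + 40*s^3*u + 50*s^3 - 3*s^2*u^3 + 12*s^2*u^2 + 15*s^2*u + s*u^4 - 4*s*u^3 - 5*s*u^2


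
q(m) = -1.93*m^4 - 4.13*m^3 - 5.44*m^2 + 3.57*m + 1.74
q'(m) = -7.72*m^3 - 12.39*m^2 - 10.88*m + 3.57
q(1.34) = -19.40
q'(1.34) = -51.83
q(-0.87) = -3.87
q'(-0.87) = 8.74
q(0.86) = -2.90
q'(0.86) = -19.86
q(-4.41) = -495.57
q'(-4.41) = 472.70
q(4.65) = -1416.87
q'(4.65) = -1091.13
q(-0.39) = -0.28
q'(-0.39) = 6.39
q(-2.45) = -48.46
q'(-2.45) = 69.39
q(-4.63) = -608.41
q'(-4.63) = 554.57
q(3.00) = -304.35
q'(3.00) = -349.02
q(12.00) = -47895.90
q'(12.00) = -15251.31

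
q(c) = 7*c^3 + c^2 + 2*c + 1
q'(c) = 21*c^2 + 2*c + 2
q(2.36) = 103.30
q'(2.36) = 123.68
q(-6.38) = -1788.91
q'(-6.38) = 844.03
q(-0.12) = 0.76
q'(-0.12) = 2.06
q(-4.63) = -681.59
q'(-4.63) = 442.91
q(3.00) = 205.00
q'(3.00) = 197.00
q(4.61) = 717.28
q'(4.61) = 457.51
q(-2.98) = -181.32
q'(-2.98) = 182.53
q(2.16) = 80.53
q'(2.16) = 104.30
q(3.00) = 205.00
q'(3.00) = 197.00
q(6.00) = 1561.00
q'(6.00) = 770.00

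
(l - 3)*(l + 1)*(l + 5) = l^3 + 3*l^2 - 13*l - 15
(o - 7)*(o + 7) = o^2 - 49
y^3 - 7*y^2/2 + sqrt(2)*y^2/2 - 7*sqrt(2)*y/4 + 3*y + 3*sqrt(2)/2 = (y - 2)*(y - 3/2)*(y + sqrt(2)/2)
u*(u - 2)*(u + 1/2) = u^3 - 3*u^2/2 - u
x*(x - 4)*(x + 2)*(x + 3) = x^4 + x^3 - 14*x^2 - 24*x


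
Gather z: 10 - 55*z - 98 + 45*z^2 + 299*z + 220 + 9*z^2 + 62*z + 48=54*z^2 + 306*z + 180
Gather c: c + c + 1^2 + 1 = 2*c + 2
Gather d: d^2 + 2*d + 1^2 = d^2 + 2*d + 1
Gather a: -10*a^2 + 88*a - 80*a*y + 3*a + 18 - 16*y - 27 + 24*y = -10*a^2 + a*(91 - 80*y) + 8*y - 9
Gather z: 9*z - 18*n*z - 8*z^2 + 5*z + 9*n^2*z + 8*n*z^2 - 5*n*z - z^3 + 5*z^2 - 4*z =-z^3 + z^2*(8*n - 3) + z*(9*n^2 - 23*n + 10)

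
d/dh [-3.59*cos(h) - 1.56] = 3.59*sin(h)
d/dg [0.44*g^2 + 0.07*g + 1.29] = 0.88*g + 0.07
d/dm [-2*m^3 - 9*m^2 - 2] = 6*m*(-m - 3)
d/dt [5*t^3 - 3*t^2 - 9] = 3*t*(5*t - 2)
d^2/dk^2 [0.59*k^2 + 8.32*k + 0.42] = 1.18000000000000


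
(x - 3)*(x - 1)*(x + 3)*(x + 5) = x^4 + 4*x^3 - 14*x^2 - 36*x + 45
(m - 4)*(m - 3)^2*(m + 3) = m^4 - 7*m^3 + 3*m^2 + 63*m - 108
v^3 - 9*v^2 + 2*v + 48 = (v - 8)*(v - 3)*(v + 2)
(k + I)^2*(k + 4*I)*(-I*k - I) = -I*k^4 + 6*k^3 - I*k^3 + 6*k^2 + 9*I*k^2 - 4*k + 9*I*k - 4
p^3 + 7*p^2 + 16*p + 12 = (p + 2)^2*(p + 3)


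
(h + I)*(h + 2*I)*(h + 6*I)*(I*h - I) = I*h^4 - 9*h^3 - I*h^3 + 9*h^2 - 20*I*h^2 + 12*h + 20*I*h - 12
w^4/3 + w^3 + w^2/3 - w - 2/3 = (w/3 + 1/3)*(w - 1)*(w + 1)*(w + 2)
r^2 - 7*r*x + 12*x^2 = (r - 4*x)*(r - 3*x)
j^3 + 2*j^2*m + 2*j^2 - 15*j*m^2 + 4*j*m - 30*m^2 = (j + 2)*(j - 3*m)*(j + 5*m)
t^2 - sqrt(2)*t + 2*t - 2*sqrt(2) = (t + 2)*(t - sqrt(2))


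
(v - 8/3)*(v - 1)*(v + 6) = v^3 + 7*v^2/3 - 58*v/3 + 16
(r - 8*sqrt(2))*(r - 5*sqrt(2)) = r^2 - 13*sqrt(2)*r + 80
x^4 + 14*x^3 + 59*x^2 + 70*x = x*(x + 2)*(x + 5)*(x + 7)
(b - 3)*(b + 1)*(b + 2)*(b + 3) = b^4 + 3*b^3 - 7*b^2 - 27*b - 18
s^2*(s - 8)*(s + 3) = s^4 - 5*s^3 - 24*s^2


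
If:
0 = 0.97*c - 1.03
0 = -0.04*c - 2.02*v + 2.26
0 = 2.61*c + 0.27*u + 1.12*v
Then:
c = 1.06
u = -14.82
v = 1.10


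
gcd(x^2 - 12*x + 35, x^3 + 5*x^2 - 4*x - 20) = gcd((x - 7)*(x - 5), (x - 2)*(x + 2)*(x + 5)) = 1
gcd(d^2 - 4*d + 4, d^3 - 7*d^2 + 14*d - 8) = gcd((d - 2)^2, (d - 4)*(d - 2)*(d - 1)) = d - 2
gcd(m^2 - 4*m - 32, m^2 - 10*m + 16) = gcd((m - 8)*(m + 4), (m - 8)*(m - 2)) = m - 8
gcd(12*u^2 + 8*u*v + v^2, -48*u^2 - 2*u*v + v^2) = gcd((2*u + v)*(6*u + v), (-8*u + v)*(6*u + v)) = 6*u + v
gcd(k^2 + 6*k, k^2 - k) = k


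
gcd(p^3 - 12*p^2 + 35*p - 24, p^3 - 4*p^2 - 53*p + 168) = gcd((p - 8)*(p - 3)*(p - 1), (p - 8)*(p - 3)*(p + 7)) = p^2 - 11*p + 24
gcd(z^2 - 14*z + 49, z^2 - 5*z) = 1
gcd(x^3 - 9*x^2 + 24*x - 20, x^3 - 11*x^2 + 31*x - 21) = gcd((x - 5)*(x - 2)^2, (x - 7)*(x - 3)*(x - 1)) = 1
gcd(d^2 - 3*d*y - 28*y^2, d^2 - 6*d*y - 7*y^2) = -d + 7*y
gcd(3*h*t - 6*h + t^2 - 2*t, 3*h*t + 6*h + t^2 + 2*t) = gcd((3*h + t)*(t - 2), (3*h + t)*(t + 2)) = 3*h + t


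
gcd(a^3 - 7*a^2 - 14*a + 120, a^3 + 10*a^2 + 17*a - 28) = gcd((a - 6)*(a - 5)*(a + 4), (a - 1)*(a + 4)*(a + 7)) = a + 4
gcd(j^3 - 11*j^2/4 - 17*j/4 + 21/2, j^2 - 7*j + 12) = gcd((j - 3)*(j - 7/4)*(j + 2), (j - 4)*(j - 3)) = j - 3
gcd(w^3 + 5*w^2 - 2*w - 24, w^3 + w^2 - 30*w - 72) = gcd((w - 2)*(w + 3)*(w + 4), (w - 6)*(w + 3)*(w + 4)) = w^2 + 7*w + 12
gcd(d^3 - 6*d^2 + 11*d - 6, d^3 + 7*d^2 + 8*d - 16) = d - 1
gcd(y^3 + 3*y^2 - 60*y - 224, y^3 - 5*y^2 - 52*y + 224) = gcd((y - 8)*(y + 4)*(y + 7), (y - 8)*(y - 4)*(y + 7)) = y^2 - y - 56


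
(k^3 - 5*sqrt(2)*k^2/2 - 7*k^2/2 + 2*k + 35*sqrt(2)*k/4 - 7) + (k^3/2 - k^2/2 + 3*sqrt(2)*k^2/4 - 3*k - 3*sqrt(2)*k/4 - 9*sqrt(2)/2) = 3*k^3/2 - 4*k^2 - 7*sqrt(2)*k^2/4 - k + 8*sqrt(2)*k - 7 - 9*sqrt(2)/2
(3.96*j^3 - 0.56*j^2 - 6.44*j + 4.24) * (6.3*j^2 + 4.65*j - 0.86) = 24.948*j^5 + 14.886*j^4 - 46.5816*j^3 - 2.75240000000001*j^2 + 25.2544*j - 3.6464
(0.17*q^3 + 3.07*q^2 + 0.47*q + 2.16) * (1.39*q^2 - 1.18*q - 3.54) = 0.2363*q^5 + 4.0667*q^4 - 3.5711*q^3 - 8.42*q^2 - 4.2126*q - 7.6464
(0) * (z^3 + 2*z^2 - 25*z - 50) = 0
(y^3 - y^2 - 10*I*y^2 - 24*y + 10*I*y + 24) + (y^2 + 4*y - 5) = y^3 - 10*I*y^2 - 20*y + 10*I*y + 19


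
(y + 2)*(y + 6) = y^2 + 8*y + 12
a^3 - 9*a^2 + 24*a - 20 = (a - 5)*(a - 2)^2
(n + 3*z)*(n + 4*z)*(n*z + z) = n^3*z + 7*n^2*z^2 + n^2*z + 12*n*z^3 + 7*n*z^2 + 12*z^3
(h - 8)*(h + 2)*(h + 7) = h^3 + h^2 - 58*h - 112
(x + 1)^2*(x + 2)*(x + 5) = x^4 + 9*x^3 + 25*x^2 + 27*x + 10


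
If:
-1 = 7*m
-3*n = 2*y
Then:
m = -1/7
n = -2*y/3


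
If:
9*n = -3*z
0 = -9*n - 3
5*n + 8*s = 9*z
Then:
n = -1/3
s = 4/3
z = 1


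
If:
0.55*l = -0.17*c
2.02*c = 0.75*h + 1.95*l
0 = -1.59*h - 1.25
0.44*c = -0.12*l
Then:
No Solution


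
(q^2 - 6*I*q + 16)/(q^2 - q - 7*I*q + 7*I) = (q^2 - 6*I*q + 16)/(q^2 - q - 7*I*q + 7*I)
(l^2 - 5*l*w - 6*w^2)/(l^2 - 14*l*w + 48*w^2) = (-l - w)/(-l + 8*w)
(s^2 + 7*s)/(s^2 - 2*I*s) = (s + 7)/(s - 2*I)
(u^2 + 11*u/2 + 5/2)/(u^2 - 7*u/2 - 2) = (u + 5)/(u - 4)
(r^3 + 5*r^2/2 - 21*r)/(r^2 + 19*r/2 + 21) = r*(2*r - 7)/(2*r + 7)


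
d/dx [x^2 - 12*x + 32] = 2*x - 12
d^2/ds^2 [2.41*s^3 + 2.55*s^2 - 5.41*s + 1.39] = 14.46*s + 5.1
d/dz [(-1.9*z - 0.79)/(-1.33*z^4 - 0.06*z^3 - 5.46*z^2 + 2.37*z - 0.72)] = (-7.581*z^4 - 4.4308*z^3 - 10.5162*z^2 - 8.6268*z + 3.2403)/(1.7689*z^8 + 0.1596*z^7 + 14.5272*z^6 - 5.649*z^5 + 31.4424*z^4 - 25.794*z^3 + 13.4793*z^2 - 3.4128*z + 0.5184)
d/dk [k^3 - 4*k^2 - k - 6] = 3*k^2 - 8*k - 1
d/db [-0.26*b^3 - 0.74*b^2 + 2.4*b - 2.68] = -0.78*b^2 - 1.48*b + 2.4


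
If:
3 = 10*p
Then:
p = 3/10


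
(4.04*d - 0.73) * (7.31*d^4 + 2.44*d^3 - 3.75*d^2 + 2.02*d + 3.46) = 29.5324*d^5 + 4.5213*d^4 - 16.9312*d^3 + 10.8983*d^2 + 12.5038*d - 2.5258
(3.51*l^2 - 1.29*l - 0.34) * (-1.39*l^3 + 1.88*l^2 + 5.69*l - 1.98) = -4.8789*l^5 + 8.3919*l^4 + 18.0193*l^3 - 14.9291*l^2 + 0.6196*l + 0.6732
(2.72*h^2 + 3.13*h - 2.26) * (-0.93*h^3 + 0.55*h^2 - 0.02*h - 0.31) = -2.5296*h^5 - 1.4149*h^4 + 3.7689*h^3 - 2.1488*h^2 - 0.9251*h + 0.7006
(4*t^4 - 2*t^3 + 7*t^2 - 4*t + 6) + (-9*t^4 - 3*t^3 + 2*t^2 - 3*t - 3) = -5*t^4 - 5*t^3 + 9*t^2 - 7*t + 3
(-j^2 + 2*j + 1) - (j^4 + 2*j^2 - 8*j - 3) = -j^4 - 3*j^2 + 10*j + 4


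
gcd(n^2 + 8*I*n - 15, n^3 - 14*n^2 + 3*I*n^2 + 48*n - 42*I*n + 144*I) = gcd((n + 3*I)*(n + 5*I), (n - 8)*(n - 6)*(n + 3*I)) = n + 3*I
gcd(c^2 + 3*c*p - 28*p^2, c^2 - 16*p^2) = -c + 4*p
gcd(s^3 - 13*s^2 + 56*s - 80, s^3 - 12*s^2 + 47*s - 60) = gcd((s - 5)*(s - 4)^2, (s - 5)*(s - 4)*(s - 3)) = s^2 - 9*s + 20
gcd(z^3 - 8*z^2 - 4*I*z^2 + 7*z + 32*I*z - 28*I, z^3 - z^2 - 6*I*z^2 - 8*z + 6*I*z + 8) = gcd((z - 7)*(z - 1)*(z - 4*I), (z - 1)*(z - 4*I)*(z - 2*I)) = z^2 + z*(-1 - 4*I) + 4*I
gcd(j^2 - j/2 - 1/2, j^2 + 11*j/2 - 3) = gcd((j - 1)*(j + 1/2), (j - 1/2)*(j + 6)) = 1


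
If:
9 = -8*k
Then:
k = -9/8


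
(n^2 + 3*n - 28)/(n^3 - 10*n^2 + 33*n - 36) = (n + 7)/(n^2 - 6*n + 9)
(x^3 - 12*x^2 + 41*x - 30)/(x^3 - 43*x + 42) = (x - 5)/(x + 7)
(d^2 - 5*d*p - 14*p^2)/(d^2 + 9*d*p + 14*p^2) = (d - 7*p)/(d + 7*p)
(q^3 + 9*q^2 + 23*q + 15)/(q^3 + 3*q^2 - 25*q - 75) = (q + 1)/(q - 5)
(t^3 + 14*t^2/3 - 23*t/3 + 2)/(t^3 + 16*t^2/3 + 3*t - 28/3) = (3*t^2 + 17*t - 6)/(3*t^2 + 19*t + 28)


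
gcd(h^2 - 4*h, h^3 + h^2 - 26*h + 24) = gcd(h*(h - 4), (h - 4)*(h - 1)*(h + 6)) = h - 4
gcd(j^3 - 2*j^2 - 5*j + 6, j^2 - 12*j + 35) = 1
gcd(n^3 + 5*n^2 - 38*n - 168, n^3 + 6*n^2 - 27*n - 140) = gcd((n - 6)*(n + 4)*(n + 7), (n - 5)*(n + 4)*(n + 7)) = n^2 + 11*n + 28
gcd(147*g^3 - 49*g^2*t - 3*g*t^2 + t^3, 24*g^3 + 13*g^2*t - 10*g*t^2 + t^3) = -3*g + t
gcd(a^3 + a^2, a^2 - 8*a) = a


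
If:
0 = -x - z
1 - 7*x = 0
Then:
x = 1/7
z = -1/7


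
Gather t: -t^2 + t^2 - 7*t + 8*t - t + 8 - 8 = 0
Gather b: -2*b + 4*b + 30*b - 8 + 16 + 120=32*b + 128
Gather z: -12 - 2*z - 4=-2*z - 16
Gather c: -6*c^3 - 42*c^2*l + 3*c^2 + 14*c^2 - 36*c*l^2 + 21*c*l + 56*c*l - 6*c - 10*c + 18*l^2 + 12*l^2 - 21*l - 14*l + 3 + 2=-6*c^3 + c^2*(17 - 42*l) + c*(-36*l^2 + 77*l - 16) + 30*l^2 - 35*l + 5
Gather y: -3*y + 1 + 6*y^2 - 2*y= 6*y^2 - 5*y + 1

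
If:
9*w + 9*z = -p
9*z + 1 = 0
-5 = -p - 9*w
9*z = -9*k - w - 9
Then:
No Solution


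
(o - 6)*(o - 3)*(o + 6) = o^3 - 3*o^2 - 36*o + 108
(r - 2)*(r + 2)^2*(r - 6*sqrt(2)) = r^4 - 6*sqrt(2)*r^3 + 2*r^3 - 12*sqrt(2)*r^2 - 4*r^2 - 8*r + 24*sqrt(2)*r + 48*sqrt(2)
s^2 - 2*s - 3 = (s - 3)*(s + 1)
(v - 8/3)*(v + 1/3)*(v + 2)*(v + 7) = v^4 + 20*v^3/3 - 71*v^2/9 - 122*v/3 - 112/9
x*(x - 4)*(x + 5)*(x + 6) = x^4 + 7*x^3 - 14*x^2 - 120*x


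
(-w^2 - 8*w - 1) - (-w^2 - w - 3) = 2 - 7*w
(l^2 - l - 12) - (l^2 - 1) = -l - 11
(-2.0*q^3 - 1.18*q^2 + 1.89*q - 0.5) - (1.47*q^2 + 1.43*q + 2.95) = -2.0*q^3 - 2.65*q^2 + 0.46*q - 3.45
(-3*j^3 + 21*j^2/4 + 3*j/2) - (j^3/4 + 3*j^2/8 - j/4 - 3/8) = -13*j^3/4 + 39*j^2/8 + 7*j/4 + 3/8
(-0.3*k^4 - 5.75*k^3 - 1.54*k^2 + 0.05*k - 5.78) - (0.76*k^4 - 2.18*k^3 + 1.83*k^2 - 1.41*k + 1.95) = -1.06*k^4 - 3.57*k^3 - 3.37*k^2 + 1.46*k - 7.73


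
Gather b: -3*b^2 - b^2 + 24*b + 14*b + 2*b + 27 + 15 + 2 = -4*b^2 + 40*b + 44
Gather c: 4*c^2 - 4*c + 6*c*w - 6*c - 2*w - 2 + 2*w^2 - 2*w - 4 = 4*c^2 + c*(6*w - 10) + 2*w^2 - 4*w - 6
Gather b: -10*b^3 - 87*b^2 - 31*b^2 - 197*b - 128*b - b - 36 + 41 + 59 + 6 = -10*b^3 - 118*b^2 - 326*b + 70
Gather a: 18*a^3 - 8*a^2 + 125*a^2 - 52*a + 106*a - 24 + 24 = 18*a^3 + 117*a^2 + 54*a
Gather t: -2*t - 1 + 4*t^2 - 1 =4*t^2 - 2*t - 2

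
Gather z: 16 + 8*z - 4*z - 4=4*z + 12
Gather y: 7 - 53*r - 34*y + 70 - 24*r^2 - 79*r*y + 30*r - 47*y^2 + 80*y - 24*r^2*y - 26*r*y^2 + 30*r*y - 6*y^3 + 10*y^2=-24*r^2 - 23*r - 6*y^3 + y^2*(-26*r - 37) + y*(-24*r^2 - 49*r + 46) + 77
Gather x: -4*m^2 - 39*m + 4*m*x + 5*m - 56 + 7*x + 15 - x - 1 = -4*m^2 - 34*m + x*(4*m + 6) - 42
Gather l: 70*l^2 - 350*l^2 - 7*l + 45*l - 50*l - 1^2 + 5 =-280*l^2 - 12*l + 4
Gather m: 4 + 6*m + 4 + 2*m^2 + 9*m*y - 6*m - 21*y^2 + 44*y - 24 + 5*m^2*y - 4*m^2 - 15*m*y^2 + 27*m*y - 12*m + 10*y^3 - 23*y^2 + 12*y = m^2*(5*y - 2) + m*(-15*y^2 + 36*y - 12) + 10*y^3 - 44*y^2 + 56*y - 16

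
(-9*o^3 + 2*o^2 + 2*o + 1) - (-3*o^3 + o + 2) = -6*o^3 + 2*o^2 + o - 1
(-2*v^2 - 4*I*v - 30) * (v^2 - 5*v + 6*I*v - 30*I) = -2*v^4 + 10*v^3 - 16*I*v^3 - 6*v^2 + 80*I*v^2 + 30*v - 180*I*v + 900*I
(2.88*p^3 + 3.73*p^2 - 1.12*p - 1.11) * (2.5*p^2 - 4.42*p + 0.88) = 7.2*p^5 - 3.4046*p^4 - 16.7522*p^3 + 5.4578*p^2 + 3.9206*p - 0.9768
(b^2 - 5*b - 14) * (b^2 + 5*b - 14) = b^4 - 53*b^2 + 196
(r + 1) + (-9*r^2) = -9*r^2 + r + 1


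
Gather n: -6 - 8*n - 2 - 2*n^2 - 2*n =-2*n^2 - 10*n - 8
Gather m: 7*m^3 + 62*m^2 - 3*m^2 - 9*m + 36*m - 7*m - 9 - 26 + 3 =7*m^3 + 59*m^2 + 20*m - 32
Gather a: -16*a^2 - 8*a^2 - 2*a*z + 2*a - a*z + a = -24*a^2 + a*(3 - 3*z)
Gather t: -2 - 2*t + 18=16 - 2*t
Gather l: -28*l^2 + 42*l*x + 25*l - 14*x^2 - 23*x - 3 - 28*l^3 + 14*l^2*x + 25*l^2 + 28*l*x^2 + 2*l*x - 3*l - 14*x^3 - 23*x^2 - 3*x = -28*l^3 + l^2*(14*x - 3) + l*(28*x^2 + 44*x + 22) - 14*x^3 - 37*x^2 - 26*x - 3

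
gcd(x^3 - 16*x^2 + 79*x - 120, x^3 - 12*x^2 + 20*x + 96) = x - 8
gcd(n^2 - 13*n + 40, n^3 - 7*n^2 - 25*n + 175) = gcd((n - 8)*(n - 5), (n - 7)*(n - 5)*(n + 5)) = n - 5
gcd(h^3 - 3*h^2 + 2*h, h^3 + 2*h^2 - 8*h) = h^2 - 2*h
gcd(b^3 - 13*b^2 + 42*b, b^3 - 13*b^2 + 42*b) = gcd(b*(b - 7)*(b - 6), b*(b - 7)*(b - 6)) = b^3 - 13*b^2 + 42*b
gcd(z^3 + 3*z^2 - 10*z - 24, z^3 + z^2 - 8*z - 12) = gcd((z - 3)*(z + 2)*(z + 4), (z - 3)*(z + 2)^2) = z^2 - z - 6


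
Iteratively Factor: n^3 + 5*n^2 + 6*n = (n)*(n^2 + 5*n + 6) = n*(n + 2)*(n + 3)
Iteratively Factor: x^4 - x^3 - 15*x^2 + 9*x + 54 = (x + 3)*(x^3 - 4*x^2 - 3*x + 18) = (x - 3)*(x + 3)*(x^2 - x - 6) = (x - 3)^2*(x + 3)*(x + 2)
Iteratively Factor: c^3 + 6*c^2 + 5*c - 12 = (c + 3)*(c^2 + 3*c - 4) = (c + 3)*(c + 4)*(c - 1)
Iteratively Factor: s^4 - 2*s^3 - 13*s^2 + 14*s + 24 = (s - 4)*(s^3 + 2*s^2 - 5*s - 6) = (s - 4)*(s + 1)*(s^2 + s - 6) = (s - 4)*(s - 2)*(s + 1)*(s + 3)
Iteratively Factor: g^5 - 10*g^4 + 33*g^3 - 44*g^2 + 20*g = (g - 5)*(g^4 - 5*g^3 + 8*g^2 - 4*g) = (g - 5)*(g - 1)*(g^3 - 4*g^2 + 4*g) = g*(g - 5)*(g - 1)*(g^2 - 4*g + 4) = g*(g - 5)*(g - 2)*(g - 1)*(g - 2)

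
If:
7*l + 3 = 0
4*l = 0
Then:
No Solution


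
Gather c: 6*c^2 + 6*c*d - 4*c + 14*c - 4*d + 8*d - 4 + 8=6*c^2 + c*(6*d + 10) + 4*d + 4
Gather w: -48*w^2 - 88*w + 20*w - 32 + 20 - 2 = -48*w^2 - 68*w - 14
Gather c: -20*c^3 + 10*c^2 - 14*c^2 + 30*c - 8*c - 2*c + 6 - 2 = -20*c^3 - 4*c^2 + 20*c + 4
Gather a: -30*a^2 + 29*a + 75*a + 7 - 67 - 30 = -30*a^2 + 104*a - 90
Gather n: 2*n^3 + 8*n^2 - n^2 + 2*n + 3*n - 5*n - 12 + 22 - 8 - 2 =2*n^3 + 7*n^2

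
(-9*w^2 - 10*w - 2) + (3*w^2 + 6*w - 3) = -6*w^2 - 4*w - 5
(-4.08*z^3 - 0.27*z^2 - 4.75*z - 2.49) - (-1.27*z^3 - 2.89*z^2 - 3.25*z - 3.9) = -2.81*z^3 + 2.62*z^2 - 1.5*z + 1.41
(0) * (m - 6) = 0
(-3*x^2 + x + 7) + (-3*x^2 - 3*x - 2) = -6*x^2 - 2*x + 5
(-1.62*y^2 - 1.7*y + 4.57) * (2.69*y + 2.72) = -4.3578*y^3 - 8.9794*y^2 + 7.6693*y + 12.4304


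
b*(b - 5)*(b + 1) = b^3 - 4*b^2 - 5*b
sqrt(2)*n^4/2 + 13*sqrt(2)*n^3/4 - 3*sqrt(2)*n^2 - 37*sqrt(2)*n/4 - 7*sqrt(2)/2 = (n - 2)*(n + 1/2)*(n + 7)*(sqrt(2)*n/2 + sqrt(2)/2)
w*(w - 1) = w^2 - w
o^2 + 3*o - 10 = (o - 2)*(o + 5)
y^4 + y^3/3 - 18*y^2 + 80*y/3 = y*(y - 8/3)*(y - 2)*(y + 5)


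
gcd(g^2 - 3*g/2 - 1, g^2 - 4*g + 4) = g - 2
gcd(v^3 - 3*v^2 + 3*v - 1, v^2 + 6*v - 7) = v - 1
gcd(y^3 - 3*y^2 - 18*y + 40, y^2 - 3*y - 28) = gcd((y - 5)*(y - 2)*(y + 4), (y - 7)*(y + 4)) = y + 4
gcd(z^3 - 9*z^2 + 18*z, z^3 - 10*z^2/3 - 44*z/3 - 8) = z - 6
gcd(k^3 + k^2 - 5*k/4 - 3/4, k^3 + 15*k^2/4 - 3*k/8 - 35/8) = k - 1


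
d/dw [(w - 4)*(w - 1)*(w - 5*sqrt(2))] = 3*w^2 - 10*sqrt(2)*w - 10*w + 4 + 25*sqrt(2)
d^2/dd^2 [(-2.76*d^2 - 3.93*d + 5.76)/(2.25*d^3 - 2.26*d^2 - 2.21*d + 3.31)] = (-27.945*d^6 - 119.37375*d^5 + 387.4797*d^4 - 232.521594*d^3 + 232.01442*d^2 - 261.164772*d + 24.466986)/(11.390625*d^9 - 34.32375*d^8 + 0.911924999999997*d^7 + 106.154549*d^6 - 101.883813*d^5 - 81.14958*d^4 + 162.35257*d^3 - 25.783245*d^2 - 72.638943*d + 36.264691)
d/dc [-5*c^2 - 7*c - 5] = -10*c - 7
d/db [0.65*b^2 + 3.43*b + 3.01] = 1.3*b + 3.43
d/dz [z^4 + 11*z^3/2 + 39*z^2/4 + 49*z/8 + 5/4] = 4*z^3 + 33*z^2/2 + 39*z/2 + 49/8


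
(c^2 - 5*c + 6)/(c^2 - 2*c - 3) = (c - 2)/(c + 1)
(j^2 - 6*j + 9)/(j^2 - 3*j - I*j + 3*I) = (j - 3)/(j - I)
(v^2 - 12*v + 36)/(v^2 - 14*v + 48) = (v - 6)/(v - 8)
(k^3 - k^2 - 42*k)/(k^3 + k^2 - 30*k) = (k - 7)/(k - 5)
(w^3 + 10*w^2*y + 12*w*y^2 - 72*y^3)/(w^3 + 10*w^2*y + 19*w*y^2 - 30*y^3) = (-w^2 - 4*w*y + 12*y^2)/(-w^2 - 4*w*y + 5*y^2)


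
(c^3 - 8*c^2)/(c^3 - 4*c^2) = (c - 8)/(c - 4)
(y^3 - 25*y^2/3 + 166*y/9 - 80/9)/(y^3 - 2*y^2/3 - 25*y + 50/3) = (y - 8/3)/(y + 5)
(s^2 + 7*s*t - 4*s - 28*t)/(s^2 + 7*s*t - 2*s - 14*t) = (s - 4)/(s - 2)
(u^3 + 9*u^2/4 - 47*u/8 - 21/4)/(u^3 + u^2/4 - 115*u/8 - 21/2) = (u - 2)/(u - 4)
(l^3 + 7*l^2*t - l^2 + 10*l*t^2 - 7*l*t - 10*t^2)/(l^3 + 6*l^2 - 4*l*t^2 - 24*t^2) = (-l^2 - 5*l*t + l + 5*t)/(-l^2 + 2*l*t - 6*l + 12*t)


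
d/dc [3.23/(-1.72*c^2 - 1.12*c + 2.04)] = (11.1112*c + 3.6176)/(1.72*c^2 + 1.12*c - 2.04)^2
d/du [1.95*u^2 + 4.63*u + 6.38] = 3.9*u + 4.63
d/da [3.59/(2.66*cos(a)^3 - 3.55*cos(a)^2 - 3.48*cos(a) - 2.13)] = (28.6482*cos(a)^2 - 25.489*cos(a) - 12.4932)*sin(a)/(-2.66*cos(a)^3 + 3.55*cos(a)^2 + 3.48*cos(a) + 2.13)^2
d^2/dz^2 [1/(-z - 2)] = -2/(z + 2)^3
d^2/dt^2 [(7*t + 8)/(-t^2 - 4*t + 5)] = 2*(-4*(t + 2)^2*(7*t + 8) + 3*(7*t + 12)*(t^2 + 4*t - 5))/(t^2 + 4*t - 5)^3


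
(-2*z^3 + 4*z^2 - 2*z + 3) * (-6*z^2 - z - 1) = 12*z^5 - 22*z^4 + 10*z^3 - 20*z^2 - z - 3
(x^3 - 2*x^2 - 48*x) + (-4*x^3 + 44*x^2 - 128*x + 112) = -3*x^3 + 42*x^2 - 176*x + 112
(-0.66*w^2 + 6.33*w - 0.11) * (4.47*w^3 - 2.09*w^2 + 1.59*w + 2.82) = -2.9502*w^5 + 29.6745*w^4 - 14.7708*w^3 + 8.4334*w^2 + 17.6757*w - 0.3102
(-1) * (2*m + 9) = -2*m - 9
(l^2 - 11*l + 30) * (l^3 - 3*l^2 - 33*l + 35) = l^5 - 14*l^4 + 30*l^3 + 308*l^2 - 1375*l + 1050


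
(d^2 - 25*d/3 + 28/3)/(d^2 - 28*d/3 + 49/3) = (3*d - 4)/(3*d - 7)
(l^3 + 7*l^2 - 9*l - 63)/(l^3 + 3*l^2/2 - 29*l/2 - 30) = 2*(l^2 + 4*l - 21)/(2*l^2 - 3*l - 20)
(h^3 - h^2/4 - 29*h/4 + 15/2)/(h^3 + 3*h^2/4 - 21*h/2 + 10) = (h + 3)/(h + 4)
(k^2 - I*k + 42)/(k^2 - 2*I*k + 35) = (k + 6*I)/(k + 5*I)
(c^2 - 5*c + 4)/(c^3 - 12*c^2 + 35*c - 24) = (c - 4)/(c^2 - 11*c + 24)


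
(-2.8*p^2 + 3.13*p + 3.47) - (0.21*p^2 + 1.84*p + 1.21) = -3.01*p^2 + 1.29*p + 2.26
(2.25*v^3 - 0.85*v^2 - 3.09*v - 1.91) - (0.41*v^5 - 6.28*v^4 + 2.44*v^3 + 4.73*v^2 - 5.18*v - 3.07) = -0.41*v^5 + 6.28*v^4 - 0.19*v^3 - 5.58*v^2 + 2.09*v + 1.16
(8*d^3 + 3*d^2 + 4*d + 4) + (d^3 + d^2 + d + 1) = 9*d^3 + 4*d^2 + 5*d + 5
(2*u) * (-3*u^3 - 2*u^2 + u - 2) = -6*u^4 - 4*u^3 + 2*u^2 - 4*u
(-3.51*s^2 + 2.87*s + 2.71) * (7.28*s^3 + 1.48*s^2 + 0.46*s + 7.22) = -25.5528*s^5 + 15.6988*s^4 + 22.3618*s^3 - 20.0112*s^2 + 21.968*s + 19.5662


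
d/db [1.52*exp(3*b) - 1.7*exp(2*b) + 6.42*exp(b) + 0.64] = (4.56*exp(2*b) - 3.4*exp(b) + 6.42)*exp(b)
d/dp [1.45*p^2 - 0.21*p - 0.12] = 2.9*p - 0.21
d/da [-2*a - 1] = -2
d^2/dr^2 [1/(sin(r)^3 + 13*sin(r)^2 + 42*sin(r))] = (-9*sin(r)^3 - 143*sin(r)^2 - 748*sin(r) - 1430 - 498/sin(r) + 3276/sin(r)^2 + 3528/sin(r)^3)/((sin(r) + 6)^3*(sin(r) + 7)^3)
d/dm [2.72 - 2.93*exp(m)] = -2.93*exp(m)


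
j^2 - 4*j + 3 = (j - 3)*(j - 1)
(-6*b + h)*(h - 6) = -6*b*h + 36*b + h^2 - 6*h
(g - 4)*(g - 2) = g^2 - 6*g + 8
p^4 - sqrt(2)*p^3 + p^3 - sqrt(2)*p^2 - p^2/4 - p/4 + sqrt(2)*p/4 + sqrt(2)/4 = (p - 1/2)*(p + 1/2)*(p + 1)*(p - sqrt(2))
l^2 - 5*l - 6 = (l - 6)*(l + 1)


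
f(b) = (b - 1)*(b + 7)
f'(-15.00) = -24.00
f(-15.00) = 128.00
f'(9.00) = 24.00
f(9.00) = 128.00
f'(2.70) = 11.40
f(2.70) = 16.49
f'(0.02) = 6.04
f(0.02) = -6.88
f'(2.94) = 11.88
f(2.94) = 19.28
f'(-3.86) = -1.72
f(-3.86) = -15.26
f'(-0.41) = 5.18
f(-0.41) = -9.29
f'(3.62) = 13.24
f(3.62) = 27.82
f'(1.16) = 8.32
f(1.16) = 1.31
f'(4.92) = 15.84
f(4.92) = 46.73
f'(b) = 2*b + 6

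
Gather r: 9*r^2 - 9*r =9*r^2 - 9*r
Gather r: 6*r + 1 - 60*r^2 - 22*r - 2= -60*r^2 - 16*r - 1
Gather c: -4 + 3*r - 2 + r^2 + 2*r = r^2 + 5*r - 6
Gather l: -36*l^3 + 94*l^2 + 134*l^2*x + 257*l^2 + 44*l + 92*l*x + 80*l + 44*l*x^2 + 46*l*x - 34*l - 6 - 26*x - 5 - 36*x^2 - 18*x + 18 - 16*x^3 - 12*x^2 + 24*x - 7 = -36*l^3 + l^2*(134*x + 351) + l*(44*x^2 + 138*x + 90) - 16*x^3 - 48*x^2 - 20*x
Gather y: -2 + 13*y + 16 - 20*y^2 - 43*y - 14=-20*y^2 - 30*y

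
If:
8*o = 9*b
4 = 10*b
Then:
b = 2/5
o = 9/20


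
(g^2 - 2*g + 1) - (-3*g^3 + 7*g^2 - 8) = 3*g^3 - 6*g^2 - 2*g + 9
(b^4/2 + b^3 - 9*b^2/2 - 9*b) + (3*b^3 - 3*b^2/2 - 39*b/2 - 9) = b^4/2 + 4*b^3 - 6*b^2 - 57*b/2 - 9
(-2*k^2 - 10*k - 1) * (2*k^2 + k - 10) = -4*k^4 - 22*k^3 + 8*k^2 + 99*k + 10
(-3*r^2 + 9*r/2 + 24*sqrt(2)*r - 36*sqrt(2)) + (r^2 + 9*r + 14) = -2*r^2 + 27*r/2 + 24*sqrt(2)*r - 36*sqrt(2) + 14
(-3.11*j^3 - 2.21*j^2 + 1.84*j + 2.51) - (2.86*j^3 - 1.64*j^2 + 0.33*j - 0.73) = -5.97*j^3 - 0.57*j^2 + 1.51*j + 3.24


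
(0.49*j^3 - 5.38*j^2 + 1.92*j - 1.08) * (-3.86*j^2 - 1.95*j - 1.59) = -1.8914*j^5 + 19.8113*j^4 + 2.3007*j^3 + 8.979*j^2 - 0.9468*j + 1.7172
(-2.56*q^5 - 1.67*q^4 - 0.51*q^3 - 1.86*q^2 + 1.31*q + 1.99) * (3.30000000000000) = -8.448*q^5 - 5.511*q^4 - 1.683*q^3 - 6.138*q^2 + 4.323*q + 6.567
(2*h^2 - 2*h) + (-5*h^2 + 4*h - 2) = -3*h^2 + 2*h - 2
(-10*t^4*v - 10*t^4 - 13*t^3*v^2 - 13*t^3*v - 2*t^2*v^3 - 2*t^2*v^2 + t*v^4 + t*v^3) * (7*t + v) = -70*t^5*v - 70*t^5 - 101*t^4*v^2 - 101*t^4*v - 27*t^3*v^3 - 27*t^3*v^2 + 5*t^2*v^4 + 5*t^2*v^3 + t*v^5 + t*v^4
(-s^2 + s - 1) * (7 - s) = s^3 - 8*s^2 + 8*s - 7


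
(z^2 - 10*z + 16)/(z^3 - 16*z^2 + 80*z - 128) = (z - 2)/(z^2 - 8*z + 16)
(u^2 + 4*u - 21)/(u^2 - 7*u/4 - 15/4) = 4*(u + 7)/(4*u + 5)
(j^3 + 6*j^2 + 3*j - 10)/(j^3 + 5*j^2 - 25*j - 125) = (j^2 + j - 2)/(j^2 - 25)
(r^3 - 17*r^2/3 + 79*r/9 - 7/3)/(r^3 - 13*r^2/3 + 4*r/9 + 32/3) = (9*r^2 - 24*r + 7)/(9*r^2 - 12*r - 32)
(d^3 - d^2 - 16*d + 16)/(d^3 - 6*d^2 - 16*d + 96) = (d - 1)/(d - 6)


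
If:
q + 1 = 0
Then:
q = -1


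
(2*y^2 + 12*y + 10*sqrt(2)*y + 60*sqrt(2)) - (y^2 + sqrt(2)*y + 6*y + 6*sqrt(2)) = y^2 + 6*y + 9*sqrt(2)*y + 54*sqrt(2)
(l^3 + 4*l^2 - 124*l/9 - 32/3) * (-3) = -3*l^3 - 12*l^2 + 124*l/3 + 32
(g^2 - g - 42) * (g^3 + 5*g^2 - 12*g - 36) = g^5 + 4*g^4 - 59*g^3 - 234*g^2 + 540*g + 1512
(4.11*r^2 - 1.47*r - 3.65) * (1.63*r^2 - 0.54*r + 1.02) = 6.6993*r^4 - 4.6155*r^3 - 0.963499999999999*r^2 + 0.4716*r - 3.723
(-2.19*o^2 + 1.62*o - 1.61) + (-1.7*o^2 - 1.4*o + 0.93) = -3.89*o^2 + 0.22*o - 0.68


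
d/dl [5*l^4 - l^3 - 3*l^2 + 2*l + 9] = 20*l^3 - 3*l^2 - 6*l + 2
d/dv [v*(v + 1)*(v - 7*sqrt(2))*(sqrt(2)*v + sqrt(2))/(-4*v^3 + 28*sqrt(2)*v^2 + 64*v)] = (-sqrt(2)*v^4 + 28*v^3 - 49*sqrt(2)*v^2 - 476*v + 64*sqrt(2)*v - 448 + 114*sqrt(2))/(4*(v^4 - 14*sqrt(2)*v^3 + 66*v^2 + 224*sqrt(2)*v + 256))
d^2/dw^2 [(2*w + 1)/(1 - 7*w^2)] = 14*(-28*w^2*(2*w + 1) + (6*w + 1)*(7*w^2 - 1))/(7*w^2 - 1)^3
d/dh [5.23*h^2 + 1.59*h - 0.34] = 10.46*h + 1.59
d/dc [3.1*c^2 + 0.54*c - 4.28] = 6.2*c + 0.54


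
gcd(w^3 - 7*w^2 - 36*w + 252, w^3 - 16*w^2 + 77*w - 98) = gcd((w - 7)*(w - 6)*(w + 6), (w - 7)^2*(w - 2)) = w - 7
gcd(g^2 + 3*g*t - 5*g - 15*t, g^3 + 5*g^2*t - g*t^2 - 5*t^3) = 1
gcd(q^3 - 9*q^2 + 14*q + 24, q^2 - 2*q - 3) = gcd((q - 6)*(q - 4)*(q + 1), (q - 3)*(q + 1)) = q + 1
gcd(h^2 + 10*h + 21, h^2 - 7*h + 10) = 1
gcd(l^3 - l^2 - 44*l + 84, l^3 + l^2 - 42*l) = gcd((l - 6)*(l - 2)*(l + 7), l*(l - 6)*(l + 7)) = l^2 + l - 42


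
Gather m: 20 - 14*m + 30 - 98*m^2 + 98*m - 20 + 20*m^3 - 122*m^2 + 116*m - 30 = 20*m^3 - 220*m^2 + 200*m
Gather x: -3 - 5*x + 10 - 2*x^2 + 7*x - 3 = -2*x^2 + 2*x + 4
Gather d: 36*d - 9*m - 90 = 36*d - 9*m - 90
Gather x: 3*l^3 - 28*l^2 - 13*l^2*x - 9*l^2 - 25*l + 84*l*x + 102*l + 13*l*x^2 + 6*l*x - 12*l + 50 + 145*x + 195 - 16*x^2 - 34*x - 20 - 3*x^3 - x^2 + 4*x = 3*l^3 - 37*l^2 + 65*l - 3*x^3 + x^2*(13*l - 17) + x*(-13*l^2 + 90*l + 115) + 225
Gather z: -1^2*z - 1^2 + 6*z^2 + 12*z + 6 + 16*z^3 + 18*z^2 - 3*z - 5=16*z^3 + 24*z^2 + 8*z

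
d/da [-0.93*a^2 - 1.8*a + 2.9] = -1.86*a - 1.8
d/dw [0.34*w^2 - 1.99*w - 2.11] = 0.68*w - 1.99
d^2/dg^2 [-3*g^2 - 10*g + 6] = -6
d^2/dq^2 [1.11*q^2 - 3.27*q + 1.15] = 2.22000000000000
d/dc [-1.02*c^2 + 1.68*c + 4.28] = 1.68 - 2.04*c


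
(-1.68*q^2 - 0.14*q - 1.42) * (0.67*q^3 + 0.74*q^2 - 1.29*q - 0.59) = -1.1256*q^5 - 1.337*q^4 + 1.1122*q^3 + 0.121*q^2 + 1.9144*q + 0.8378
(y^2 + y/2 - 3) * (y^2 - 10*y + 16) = y^4 - 19*y^3/2 + 8*y^2 + 38*y - 48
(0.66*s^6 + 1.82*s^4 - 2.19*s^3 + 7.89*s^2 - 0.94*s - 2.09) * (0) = 0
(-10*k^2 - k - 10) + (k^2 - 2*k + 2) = -9*k^2 - 3*k - 8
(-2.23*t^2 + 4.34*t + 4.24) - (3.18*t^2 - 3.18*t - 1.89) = -5.41*t^2 + 7.52*t + 6.13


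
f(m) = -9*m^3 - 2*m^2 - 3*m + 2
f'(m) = -27*m^2 - 4*m - 3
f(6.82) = -2966.42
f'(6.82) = -1286.11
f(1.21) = -20.50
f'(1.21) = -47.37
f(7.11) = -3355.26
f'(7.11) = -1396.35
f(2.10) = -96.47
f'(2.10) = -130.47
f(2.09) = -95.17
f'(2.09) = -129.30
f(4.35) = -789.71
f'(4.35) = -531.31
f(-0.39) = 3.40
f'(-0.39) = -5.55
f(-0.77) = 7.23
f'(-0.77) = -15.93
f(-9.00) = 6428.00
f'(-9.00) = -2154.00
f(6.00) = -2032.00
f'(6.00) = -999.00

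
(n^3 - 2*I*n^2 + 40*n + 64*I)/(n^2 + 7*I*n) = (n^3 - 2*I*n^2 + 40*n + 64*I)/(n*(n + 7*I))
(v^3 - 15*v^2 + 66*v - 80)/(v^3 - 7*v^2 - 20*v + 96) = (v^2 - 7*v + 10)/(v^2 + v - 12)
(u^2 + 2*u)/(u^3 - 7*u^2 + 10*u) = (u + 2)/(u^2 - 7*u + 10)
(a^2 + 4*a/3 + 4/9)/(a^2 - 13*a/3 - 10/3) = (a + 2/3)/(a - 5)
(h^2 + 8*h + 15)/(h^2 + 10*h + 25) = (h + 3)/(h + 5)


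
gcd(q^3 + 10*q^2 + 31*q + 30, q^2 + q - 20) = q + 5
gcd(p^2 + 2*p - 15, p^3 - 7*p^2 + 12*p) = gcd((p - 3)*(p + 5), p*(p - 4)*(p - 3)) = p - 3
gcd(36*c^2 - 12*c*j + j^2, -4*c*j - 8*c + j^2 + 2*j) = 1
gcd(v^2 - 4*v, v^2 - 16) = v - 4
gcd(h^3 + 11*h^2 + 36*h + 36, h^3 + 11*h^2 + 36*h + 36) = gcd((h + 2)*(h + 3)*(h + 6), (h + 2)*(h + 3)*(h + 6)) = h^3 + 11*h^2 + 36*h + 36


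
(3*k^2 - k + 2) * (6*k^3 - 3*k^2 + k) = 18*k^5 - 15*k^4 + 18*k^3 - 7*k^2 + 2*k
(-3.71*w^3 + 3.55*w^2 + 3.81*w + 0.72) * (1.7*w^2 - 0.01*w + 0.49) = -6.307*w^5 + 6.0721*w^4 + 4.6236*w^3 + 2.9254*w^2 + 1.8597*w + 0.3528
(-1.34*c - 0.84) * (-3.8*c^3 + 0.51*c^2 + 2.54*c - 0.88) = 5.092*c^4 + 2.5086*c^3 - 3.832*c^2 - 0.9544*c + 0.7392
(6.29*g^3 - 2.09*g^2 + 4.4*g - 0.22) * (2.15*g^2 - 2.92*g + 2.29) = 13.5235*g^5 - 22.8603*g^4 + 29.9669*g^3 - 18.1071*g^2 + 10.7184*g - 0.5038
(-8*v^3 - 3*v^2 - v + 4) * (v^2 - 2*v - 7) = -8*v^5 + 13*v^4 + 61*v^3 + 27*v^2 - v - 28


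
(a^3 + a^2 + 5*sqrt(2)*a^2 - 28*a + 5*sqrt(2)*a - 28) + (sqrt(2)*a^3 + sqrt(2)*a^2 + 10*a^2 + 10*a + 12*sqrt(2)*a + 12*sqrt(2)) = a^3 + sqrt(2)*a^3 + 6*sqrt(2)*a^2 + 11*a^2 - 18*a + 17*sqrt(2)*a - 28 + 12*sqrt(2)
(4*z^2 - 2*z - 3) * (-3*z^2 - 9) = -12*z^4 + 6*z^3 - 27*z^2 + 18*z + 27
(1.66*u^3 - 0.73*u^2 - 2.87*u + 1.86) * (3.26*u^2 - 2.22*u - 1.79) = 5.4116*u^5 - 6.065*u^4 - 10.707*u^3 + 13.7417*u^2 + 1.0081*u - 3.3294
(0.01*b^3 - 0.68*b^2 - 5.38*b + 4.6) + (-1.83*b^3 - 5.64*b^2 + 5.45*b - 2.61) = -1.82*b^3 - 6.32*b^2 + 0.0700000000000003*b + 1.99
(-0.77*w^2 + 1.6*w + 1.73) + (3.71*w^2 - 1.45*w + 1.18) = 2.94*w^2 + 0.15*w + 2.91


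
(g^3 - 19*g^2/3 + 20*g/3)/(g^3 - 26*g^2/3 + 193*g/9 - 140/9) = 3*g/(3*g - 7)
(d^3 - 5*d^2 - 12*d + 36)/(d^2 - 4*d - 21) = (d^2 - 8*d + 12)/(d - 7)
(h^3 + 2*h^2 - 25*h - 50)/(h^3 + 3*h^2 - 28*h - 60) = (h + 5)/(h + 6)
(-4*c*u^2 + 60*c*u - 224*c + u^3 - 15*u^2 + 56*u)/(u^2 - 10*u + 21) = (-4*c*u + 32*c + u^2 - 8*u)/(u - 3)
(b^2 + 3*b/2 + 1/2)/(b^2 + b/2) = (b + 1)/b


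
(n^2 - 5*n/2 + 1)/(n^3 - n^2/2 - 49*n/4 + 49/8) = 4*(n - 2)/(4*n^2 - 49)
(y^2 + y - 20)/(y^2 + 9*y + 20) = (y - 4)/(y + 4)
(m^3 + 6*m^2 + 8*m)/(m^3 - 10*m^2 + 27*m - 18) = m*(m^2 + 6*m + 8)/(m^3 - 10*m^2 + 27*m - 18)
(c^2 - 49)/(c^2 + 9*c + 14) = (c - 7)/(c + 2)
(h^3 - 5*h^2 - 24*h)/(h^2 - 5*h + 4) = h*(h^2 - 5*h - 24)/(h^2 - 5*h + 4)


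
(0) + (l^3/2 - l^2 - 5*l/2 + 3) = l^3/2 - l^2 - 5*l/2 + 3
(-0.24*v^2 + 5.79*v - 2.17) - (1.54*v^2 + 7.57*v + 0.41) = -1.78*v^2 - 1.78*v - 2.58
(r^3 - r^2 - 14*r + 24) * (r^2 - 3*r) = r^5 - 4*r^4 - 11*r^3 + 66*r^2 - 72*r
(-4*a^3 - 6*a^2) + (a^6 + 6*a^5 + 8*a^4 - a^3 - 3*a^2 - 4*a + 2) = a^6 + 6*a^5 + 8*a^4 - 5*a^3 - 9*a^2 - 4*a + 2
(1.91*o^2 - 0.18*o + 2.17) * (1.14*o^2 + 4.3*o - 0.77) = 2.1774*o^4 + 8.0078*o^3 + 0.2291*o^2 + 9.4696*o - 1.6709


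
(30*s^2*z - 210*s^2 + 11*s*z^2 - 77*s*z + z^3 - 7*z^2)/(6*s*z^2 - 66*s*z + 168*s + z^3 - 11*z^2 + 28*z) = (5*s + z)/(z - 4)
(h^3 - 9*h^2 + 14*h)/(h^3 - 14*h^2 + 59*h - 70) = h/(h - 5)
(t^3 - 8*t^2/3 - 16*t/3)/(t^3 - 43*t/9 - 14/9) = 3*t*(-3*t^2 + 8*t + 16)/(-9*t^3 + 43*t + 14)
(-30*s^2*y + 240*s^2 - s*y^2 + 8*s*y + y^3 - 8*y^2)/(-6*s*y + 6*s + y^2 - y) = (5*s*y - 40*s + y^2 - 8*y)/(y - 1)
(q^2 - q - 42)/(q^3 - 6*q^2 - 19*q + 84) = (q + 6)/(q^2 + q - 12)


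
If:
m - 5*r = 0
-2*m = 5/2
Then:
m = -5/4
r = -1/4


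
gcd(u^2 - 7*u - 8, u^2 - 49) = 1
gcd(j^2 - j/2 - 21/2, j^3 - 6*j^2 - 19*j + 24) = j + 3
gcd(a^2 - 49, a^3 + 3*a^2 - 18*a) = 1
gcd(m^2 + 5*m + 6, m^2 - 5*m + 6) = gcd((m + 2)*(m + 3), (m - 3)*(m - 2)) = 1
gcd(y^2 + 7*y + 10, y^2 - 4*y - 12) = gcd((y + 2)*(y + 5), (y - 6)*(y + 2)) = y + 2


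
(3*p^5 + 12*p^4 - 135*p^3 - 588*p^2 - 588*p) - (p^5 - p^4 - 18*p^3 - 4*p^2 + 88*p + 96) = 2*p^5 + 13*p^4 - 117*p^3 - 584*p^2 - 676*p - 96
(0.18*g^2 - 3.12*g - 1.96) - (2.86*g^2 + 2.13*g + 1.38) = -2.68*g^2 - 5.25*g - 3.34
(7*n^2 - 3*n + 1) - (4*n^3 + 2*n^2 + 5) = -4*n^3 + 5*n^2 - 3*n - 4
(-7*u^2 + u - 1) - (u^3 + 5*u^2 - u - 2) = -u^3 - 12*u^2 + 2*u + 1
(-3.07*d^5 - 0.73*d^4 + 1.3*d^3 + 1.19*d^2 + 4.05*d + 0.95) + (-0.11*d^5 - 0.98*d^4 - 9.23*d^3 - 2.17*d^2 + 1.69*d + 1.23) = -3.18*d^5 - 1.71*d^4 - 7.93*d^3 - 0.98*d^2 + 5.74*d + 2.18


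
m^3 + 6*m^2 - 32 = (m - 2)*(m + 4)^2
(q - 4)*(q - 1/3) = q^2 - 13*q/3 + 4/3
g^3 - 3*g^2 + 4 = (g - 2)^2*(g + 1)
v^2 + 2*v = v*(v + 2)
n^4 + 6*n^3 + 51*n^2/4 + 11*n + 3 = (n + 1/2)*(n + 3/2)*(n + 2)^2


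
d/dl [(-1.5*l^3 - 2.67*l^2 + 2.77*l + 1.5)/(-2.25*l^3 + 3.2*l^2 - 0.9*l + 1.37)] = (-10.8075*l^4 + 15.165*l^3 - 2.501*l^2 - 16.9158*l + 5.1449)/(5.0625*l^6 - 14.4*l^5 + 14.29*l^4 - 11.925*l^3 + 9.578*l^2 - 2.466*l + 1.8769)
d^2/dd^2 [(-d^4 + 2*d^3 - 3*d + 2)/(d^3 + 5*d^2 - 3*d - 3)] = 2*(-38*d^3 - 69*d^2 - 72*d - 75)/(d^6 + 18*d^5 + 117*d^4 + 324*d^3 + 351*d^2 + 162*d + 27)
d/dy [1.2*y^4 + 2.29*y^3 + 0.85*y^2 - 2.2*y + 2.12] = 4.8*y^3 + 6.87*y^2 + 1.7*y - 2.2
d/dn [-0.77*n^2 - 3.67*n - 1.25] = -1.54*n - 3.67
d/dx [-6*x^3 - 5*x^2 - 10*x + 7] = -18*x^2 - 10*x - 10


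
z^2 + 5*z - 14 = (z - 2)*(z + 7)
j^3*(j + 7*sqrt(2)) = j^4 + 7*sqrt(2)*j^3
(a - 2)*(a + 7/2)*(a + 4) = a^3 + 11*a^2/2 - a - 28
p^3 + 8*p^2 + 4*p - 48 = (p - 2)*(p + 4)*(p + 6)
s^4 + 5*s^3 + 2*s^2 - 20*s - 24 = (s - 2)*(s + 2)^2*(s + 3)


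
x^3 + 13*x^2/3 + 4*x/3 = x*(x + 1/3)*(x + 4)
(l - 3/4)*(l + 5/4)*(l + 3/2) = l^3 + 2*l^2 - 3*l/16 - 45/32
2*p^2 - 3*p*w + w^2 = (-2*p + w)*(-p + w)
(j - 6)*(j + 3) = j^2 - 3*j - 18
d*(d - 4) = d^2 - 4*d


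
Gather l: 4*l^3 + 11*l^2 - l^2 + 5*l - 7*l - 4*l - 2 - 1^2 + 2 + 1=4*l^3 + 10*l^2 - 6*l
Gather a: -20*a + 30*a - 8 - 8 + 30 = 10*a + 14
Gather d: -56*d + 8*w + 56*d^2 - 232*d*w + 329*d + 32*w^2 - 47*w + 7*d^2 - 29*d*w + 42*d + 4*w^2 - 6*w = 63*d^2 + d*(315 - 261*w) + 36*w^2 - 45*w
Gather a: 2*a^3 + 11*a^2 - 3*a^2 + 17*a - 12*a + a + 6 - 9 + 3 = 2*a^3 + 8*a^2 + 6*a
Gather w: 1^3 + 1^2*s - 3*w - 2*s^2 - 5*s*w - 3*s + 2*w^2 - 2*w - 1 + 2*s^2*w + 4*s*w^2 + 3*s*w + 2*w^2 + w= -2*s^2 - 2*s + w^2*(4*s + 4) + w*(2*s^2 - 2*s - 4)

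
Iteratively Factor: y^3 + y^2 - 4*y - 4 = (y + 1)*(y^2 - 4) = (y + 1)*(y + 2)*(y - 2)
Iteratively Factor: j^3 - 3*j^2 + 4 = (j - 2)*(j^2 - j - 2) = (j - 2)^2*(j + 1)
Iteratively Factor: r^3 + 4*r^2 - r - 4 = (r + 4)*(r^2 - 1) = (r + 1)*(r + 4)*(r - 1)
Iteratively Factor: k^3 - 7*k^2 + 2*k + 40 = (k + 2)*(k^2 - 9*k + 20) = (k - 4)*(k + 2)*(k - 5)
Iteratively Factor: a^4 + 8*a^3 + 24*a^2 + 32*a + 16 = (a + 2)*(a^3 + 6*a^2 + 12*a + 8) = (a + 2)^2*(a^2 + 4*a + 4) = (a + 2)^3*(a + 2)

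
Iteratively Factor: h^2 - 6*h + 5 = (h - 1)*(h - 5)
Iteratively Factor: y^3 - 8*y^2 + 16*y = (y)*(y^2 - 8*y + 16) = y*(y - 4)*(y - 4)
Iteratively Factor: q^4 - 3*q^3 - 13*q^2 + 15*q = (q - 5)*(q^3 + 2*q^2 - 3*q) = q*(q - 5)*(q^2 + 2*q - 3) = q*(q - 5)*(q + 3)*(q - 1)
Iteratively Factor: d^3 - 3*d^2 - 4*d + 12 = (d - 2)*(d^2 - d - 6) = (d - 2)*(d + 2)*(d - 3)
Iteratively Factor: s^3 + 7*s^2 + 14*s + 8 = (s + 2)*(s^2 + 5*s + 4) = (s + 1)*(s + 2)*(s + 4)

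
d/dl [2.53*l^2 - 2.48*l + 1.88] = 5.06*l - 2.48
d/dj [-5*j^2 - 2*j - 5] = -10*j - 2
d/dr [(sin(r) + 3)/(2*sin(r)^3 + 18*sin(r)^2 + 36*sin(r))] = -(sin(r) + 3)*cos(r)/((sin(r) + 6)^2*sin(r)^2)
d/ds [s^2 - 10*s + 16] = 2*s - 10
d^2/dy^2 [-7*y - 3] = 0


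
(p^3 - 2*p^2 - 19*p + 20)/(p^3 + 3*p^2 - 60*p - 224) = (p^2 - 6*p + 5)/(p^2 - p - 56)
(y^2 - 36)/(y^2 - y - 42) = (y - 6)/(y - 7)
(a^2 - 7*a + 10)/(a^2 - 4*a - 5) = (a - 2)/(a + 1)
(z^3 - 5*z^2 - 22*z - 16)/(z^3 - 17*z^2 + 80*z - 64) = (z^2 + 3*z + 2)/(z^2 - 9*z + 8)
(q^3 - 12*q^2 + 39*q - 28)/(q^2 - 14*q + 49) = (q^2 - 5*q + 4)/(q - 7)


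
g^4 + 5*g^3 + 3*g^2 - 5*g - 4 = (g - 1)*(g + 1)^2*(g + 4)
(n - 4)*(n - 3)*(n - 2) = n^3 - 9*n^2 + 26*n - 24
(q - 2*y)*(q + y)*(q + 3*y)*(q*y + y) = q^4*y + 2*q^3*y^2 + q^3*y - 5*q^2*y^3 + 2*q^2*y^2 - 6*q*y^4 - 5*q*y^3 - 6*y^4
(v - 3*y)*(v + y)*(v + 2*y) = v^3 - 7*v*y^2 - 6*y^3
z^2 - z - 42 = (z - 7)*(z + 6)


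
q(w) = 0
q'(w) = 0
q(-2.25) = 0.00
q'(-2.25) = 0.00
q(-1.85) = 0.00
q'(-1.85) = 0.00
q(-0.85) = 0.00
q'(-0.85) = 0.00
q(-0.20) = 0.00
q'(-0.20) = 0.00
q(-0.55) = 0.00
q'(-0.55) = 0.00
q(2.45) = 0.00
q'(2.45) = 0.00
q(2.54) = 0.00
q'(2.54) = 0.00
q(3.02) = 0.00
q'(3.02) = 0.00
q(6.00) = 0.00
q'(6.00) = 0.00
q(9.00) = 0.00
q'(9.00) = 0.00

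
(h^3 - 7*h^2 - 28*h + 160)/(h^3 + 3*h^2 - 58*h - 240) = (h - 4)/(h + 6)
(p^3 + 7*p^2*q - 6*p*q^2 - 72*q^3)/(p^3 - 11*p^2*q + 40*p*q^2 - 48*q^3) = (p^2 + 10*p*q + 24*q^2)/(p^2 - 8*p*q + 16*q^2)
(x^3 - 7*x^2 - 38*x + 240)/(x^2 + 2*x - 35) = (x^2 - 2*x - 48)/(x + 7)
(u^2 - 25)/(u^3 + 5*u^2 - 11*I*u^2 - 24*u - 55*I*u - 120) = (u - 5)/(u^2 - 11*I*u - 24)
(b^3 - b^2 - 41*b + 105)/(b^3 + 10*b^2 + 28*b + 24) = (b^3 - b^2 - 41*b + 105)/(b^3 + 10*b^2 + 28*b + 24)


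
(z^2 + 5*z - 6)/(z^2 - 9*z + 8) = (z + 6)/(z - 8)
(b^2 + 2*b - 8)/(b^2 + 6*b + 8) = (b - 2)/(b + 2)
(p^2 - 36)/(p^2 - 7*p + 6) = (p + 6)/(p - 1)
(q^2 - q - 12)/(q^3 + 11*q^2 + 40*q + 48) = (q - 4)/(q^2 + 8*q + 16)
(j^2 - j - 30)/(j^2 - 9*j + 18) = (j + 5)/(j - 3)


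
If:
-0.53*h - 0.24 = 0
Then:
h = -0.45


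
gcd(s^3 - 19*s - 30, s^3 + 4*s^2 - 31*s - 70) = s^2 - 3*s - 10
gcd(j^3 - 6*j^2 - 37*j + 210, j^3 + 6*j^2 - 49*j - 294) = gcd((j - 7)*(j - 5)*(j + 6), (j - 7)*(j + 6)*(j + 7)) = j^2 - j - 42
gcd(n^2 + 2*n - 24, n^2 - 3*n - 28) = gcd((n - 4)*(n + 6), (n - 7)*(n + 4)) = 1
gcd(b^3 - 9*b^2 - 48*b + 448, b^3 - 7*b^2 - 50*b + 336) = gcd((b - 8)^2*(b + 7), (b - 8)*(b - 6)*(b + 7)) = b^2 - b - 56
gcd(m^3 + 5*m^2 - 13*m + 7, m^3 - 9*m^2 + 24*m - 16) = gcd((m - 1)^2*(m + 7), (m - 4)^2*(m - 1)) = m - 1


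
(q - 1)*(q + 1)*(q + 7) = q^3 + 7*q^2 - q - 7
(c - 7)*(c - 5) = c^2 - 12*c + 35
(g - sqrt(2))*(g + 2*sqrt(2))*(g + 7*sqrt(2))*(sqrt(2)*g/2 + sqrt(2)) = sqrt(2)*g^4/2 + sqrt(2)*g^3 + 8*g^3 + 5*sqrt(2)*g^2 + 16*g^2 - 28*g + 10*sqrt(2)*g - 56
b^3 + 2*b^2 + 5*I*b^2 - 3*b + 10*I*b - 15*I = (b - 1)*(b + 3)*(b + 5*I)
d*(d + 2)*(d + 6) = d^3 + 8*d^2 + 12*d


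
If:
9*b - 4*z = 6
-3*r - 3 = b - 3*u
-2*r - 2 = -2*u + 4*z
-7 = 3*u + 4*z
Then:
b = 18/25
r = -56/15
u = -187/75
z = 3/25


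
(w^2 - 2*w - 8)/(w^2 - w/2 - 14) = 2*(w + 2)/(2*w + 7)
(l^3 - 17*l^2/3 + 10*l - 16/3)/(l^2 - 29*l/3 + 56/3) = (l^2 - 3*l + 2)/(l - 7)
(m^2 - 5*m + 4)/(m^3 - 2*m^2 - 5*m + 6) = (m - 4)/(m^2 - m - 6)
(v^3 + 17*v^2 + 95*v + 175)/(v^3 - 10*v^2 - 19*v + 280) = (v^2 + 12*v + 35)/(v^2 - 15*v + 56)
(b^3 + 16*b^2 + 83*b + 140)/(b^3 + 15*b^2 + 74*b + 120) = (b + 7)/(b + 6)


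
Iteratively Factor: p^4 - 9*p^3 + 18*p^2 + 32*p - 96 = (p + 2)*(p^3 - 11*p^2 + 40*p - 48) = (p - 4)*(p + 2)*(p^2 - 7*p + 12) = (p - 4)^2*(p + 2)*(p - 3)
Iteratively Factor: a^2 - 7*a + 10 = (a - 2)*(a - 5)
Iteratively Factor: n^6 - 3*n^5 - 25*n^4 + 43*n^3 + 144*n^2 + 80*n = (n - 5)*(n^5 + 2*n^4 - 15*n^3 - 32*n^2 - 16*n) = (n - 5)*(n - 4)*(n^4 + 6*n^3 + 9*n^2 + 4*n) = n*(n - 5)*(n - 4)*(n^3 + 6*n^2 + 9*n + 4) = n*(n - 5)*(n - 4)*(n + 1)*(n^2 + 5*n + 4) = n*(n - 5)*(n - 4)*(n + 1)^2*(n + 4)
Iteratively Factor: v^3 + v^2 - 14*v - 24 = (v + 3)*(v^2 - 2*v - 8) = (v + 2)*(v + 3)*(v - 4)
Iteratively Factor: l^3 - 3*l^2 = (l)*(l^2 - 3*l) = l^2*(l - 3)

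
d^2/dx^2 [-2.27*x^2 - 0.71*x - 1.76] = -4.54000000000000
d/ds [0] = 0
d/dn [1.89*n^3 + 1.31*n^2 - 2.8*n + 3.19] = 5.67*n^2 + 2.62*n - 2.8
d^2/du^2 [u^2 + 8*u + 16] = 2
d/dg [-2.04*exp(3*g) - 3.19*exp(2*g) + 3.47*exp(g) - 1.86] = (-6.12*exp(2*g) - 6.38*exp(g) + 3.47)*exp(g)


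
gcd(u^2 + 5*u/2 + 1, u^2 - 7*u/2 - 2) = u + 1/2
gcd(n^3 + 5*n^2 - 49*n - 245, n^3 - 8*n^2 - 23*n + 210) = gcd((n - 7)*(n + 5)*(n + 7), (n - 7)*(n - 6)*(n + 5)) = n^2 - 2*n - 35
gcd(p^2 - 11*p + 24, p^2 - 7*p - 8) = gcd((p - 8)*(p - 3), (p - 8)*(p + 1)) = p - 8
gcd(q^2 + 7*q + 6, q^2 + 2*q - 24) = q + 6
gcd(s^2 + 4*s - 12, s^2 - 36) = s + 6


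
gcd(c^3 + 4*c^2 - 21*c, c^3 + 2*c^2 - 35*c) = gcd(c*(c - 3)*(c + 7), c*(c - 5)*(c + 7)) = c^2 + 7*c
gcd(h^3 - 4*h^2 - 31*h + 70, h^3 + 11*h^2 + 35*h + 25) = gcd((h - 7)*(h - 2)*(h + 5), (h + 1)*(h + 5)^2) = h + 5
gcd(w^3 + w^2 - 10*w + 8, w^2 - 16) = w + 4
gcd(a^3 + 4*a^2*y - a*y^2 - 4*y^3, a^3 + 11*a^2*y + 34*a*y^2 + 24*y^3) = a^2 + 5*a*y + 4*y^2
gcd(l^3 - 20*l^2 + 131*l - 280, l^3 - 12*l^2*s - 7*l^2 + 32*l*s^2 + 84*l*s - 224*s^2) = l - 7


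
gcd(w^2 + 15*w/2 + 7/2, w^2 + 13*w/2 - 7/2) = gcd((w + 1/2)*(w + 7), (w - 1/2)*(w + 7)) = w + 7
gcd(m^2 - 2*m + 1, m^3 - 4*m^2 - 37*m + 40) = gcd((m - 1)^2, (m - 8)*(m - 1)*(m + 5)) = m - 1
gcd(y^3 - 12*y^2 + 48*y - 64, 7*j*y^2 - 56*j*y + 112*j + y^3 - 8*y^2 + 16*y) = y^2 - 8*y + 16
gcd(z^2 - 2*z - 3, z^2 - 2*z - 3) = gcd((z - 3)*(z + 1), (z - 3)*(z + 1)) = z^2 - 2*z - 3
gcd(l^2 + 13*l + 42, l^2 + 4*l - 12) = l + 6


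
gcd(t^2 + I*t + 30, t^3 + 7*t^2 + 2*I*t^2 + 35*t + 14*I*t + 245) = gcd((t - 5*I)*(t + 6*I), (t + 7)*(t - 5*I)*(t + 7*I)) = t - 5*I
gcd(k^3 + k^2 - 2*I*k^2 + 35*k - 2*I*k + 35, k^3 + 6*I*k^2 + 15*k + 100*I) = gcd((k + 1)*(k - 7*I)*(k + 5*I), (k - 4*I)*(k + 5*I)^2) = k + 5*I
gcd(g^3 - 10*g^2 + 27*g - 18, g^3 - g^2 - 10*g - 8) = 1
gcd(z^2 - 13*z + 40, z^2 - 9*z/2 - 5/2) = z - 5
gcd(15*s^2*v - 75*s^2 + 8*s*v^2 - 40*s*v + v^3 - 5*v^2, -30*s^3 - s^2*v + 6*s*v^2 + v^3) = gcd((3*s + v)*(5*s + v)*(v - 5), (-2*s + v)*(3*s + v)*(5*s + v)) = 15*s^2 + 8*s*v + v^2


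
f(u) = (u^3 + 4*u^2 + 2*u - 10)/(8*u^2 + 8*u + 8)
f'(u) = (-16*u - 8)*(u^3 + 4*u^2 + 2*u - 10)/(8*u^2 + 8*u + 8)^2 + (3*u^2 + 8*u + 2)/(8*u^2 + 8*u + 8) = (u^4 + 2*u^3 + 5*u^2 + 28*u + 12)/(8*(u^4 + 2*u^3 + 3*u^2 + 2*u + 1))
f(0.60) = -0.46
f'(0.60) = 1.01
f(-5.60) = -0.33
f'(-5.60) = 0.11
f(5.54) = 0.99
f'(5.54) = 0.14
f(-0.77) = -1.46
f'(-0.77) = -1.32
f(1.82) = 0.26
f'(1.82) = 0.34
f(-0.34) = -1.65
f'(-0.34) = 0.62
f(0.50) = -0.56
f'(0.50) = 1.12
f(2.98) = 0.56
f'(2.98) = 0.21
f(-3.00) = -0.12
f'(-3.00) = 0.00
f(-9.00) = -0.74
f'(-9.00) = 0.12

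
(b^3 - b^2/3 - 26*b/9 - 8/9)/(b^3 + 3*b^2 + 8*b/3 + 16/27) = 3*(b - 2)/(3*b + 4)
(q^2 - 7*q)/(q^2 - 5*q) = (q - 7)/(q - 5)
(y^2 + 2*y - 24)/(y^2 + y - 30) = (y - 4)/(y - 5)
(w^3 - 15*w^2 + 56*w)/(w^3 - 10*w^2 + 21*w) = (w - 8)/(w - 3)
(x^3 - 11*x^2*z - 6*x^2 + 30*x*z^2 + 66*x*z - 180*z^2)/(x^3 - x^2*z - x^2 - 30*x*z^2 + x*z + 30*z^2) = (x^2 - 5*x*z - 6*x + 30*z)/(x^2 + 5*x*z - x - 5*z)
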